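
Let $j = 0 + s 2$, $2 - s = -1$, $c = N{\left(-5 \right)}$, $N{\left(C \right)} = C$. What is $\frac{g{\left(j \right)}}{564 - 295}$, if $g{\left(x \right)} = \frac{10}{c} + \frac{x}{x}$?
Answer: $- \frac{1}{269} \approx -0.0037175$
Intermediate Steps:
$c = -5$
$s = 3$ ($s = 2 - -1 = 2 + 1 = 3$)
$j = 6$ ($j = 0 + 3 \cdot 2 = 0 + 6 = 6$)
$g{\left(x \right)} = -1$ ($g{\left(x \right)} = \frac{10}{-5} + \frac{x}{x} = 10 \left(- \frac{1}{5}\right) + 1 = -2 + 1 = -1$)
$\frac{g{\left(j \right)}}{564 - 295} = \frac{1}{564 - 295} \left(-1\right) = \frac{1}{269} \left(-1\right) = - \frac{1}{269}$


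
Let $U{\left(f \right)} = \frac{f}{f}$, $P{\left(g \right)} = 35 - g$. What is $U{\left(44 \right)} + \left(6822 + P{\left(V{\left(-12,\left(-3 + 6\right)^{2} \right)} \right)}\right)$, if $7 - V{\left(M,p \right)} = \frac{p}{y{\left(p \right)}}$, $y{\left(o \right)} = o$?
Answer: $6852$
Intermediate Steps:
$V{\left(M,p \right)} = 6$ ($V{\left(M,p \right)} = 7 - \frac{p}{p} = 7 - 1 = 6$)
$U{\left(f \right)} = 1$
$U{\left(44 \right)} + \left(6822 + P{\left(V{\left(-12,\left(-3 + 6\right)^{2} \right)} \right)}\right) = 1 + \left(6822 + \left(35 - 6\right)\right) = 1 + \left(6822 + 29\right) = 1 + 6851 = 6852$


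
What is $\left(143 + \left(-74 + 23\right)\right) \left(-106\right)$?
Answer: $-9752$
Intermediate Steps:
$\left(143 + \left(-74 + 23\right)\right) \left(-106\right) = \left(143 - 51\right) \left(-106\right) = 92 \left(-106\right) = -9752$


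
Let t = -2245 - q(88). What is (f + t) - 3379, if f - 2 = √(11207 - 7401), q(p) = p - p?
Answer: -5622 + √3806 ≈ -5560.3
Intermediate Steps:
q(p) = 0
t = -2245 (t = -2245 - 1*0 = -2245 + 0 = -2245)
f = 2 + √3806 (f = 2 + √(11207 - 7401) = 2 + √3806 ≈ 63.693)
(f + t) - 3379 = ((2 + √3806) - 2245) - 3379 = (-2243 + √3806) - 3379 = -5622 + √3806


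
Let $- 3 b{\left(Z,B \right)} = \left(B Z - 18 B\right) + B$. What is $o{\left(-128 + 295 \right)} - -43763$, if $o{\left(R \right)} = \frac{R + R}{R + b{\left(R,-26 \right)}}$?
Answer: $\frac{64200655}{1467} \approx 43763.0$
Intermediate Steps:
$b{\left(Z,B \right)} = \frac{17 B}{3} - \frac{B Z}{3}$ ($b{\left(Z,B \right)} = - \frac{\left(B Z - 18 B\right) + B}{3} = - \frac{\left(- 18 B + B Z\right) + B}{3} = - \frac{- 17 B + B Z}{3} = \frac{17 B}{3} - \frac{B Z}{3}$)
$o{\left(R \right)} = \frac{2 R}{- \frac{442}{3} + \frac{29 R}{3}}$ ($o{\left(R \right)} = \frac{R + R}{R + \frac{1}{3} \left(-26\right) \left(17 - R\right)} = \frac{2 R}{R + \left(- \frac{442}{3} + \frac{26 R}{3}\right)} = \frac{2 R}{- \frac{442}{3} + \frac{29 R}{3}}$)
$o{\left(-128 + 295 \right)} - -43763 = \frac{6 \left(-128 + 295\right)}{-442 + 29 \left(-128 + 295\right)} - -43763 = 6 \cdot 167 \frac{1}{-442 + 29 \cdot 167} + 43763 = 6 \cdot 167 \frac{1}{-442 + 4843} + 43763 = 6 \cdot 167 \cdot \frac{1}{4401} + 43763 = \frac{334}{1467} + 43763 = \frac{64200655}{1467}$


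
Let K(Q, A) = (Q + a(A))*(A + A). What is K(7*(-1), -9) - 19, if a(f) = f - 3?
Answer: 323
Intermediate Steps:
a(f) = -3 + f
K(Q, A) = 2*A*(-3 + A + Q) (K(Q, A) = (Q + (-3 + A))*(A + A) = (-3 + A + Q)*(2*A) = 2*A*(-3 + A + Q))
K(7*(-1), -9) - 19 = 2*(-9)*(-3 - 9 + 7*(-1)) - 19 = 2*(-9)*(-3 - 9 - 7) - 19 = 2*(-9)*(-19) - 19 = 342 - 19 = 323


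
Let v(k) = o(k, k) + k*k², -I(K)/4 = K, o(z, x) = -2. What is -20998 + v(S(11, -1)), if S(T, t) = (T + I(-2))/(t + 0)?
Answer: -27859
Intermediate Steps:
I(K) = -4*K
S(T, t) = (8 + T)/t (S(T, t) = (T - 4*(-2))/(t + 0) = (T + 8)/t = (8 + T)/t)
v(k) = -2 + k³ (v(k) = -2 + k*k² = -2 + k³)
-20998 + v(S(11, -1)) = -20998 + (-2 + ((8 + 11)/(-1))³) = -20998 + (-2 + (-1*19)³) = -20998 + (-2 + (-19)³) = -20998 + (-2 - 6859) = -20998 - 6861 = -27859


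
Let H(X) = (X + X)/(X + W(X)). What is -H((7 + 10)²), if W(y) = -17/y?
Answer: -4913/2456 ≈ -2.0004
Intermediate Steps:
H(X) = 2*X/(X - 17/X) (H(X) = (X + X)/(X - 17/X) = (2*X)/(X - 17/X) = 2*X/(X - 17/X))
-H((7 + 10)²) = -2*((7 + 10)²)²/(-17 + ((7 + 10)²)²) = -2*(17²)²/(-17 + (17²)²) = -2*289²/(-17 + 289²) = -2*83521/(-17 + 83521) = -2*83521/83504 = -1*4913/2456 = -4913/2456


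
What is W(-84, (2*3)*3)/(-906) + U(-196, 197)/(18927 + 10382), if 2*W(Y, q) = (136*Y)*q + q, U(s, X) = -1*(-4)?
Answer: 1004391329/8851318 ≈ 113.47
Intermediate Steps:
U(s, X) = 4
W(Y, q) = q/2 + 68*Y*q (W(Y, q) = ((136*Y)*q + q)/2 = (136*Y*q + q)/2 = (q + 136*Y*q)/2 = q/2 + 68*Y*q)
W(-84, (2*3)*3)/(-906) + U(-196, 197)/(18927 + 10382) = (((2*3)*3)*(1 + 136*(-84))/2)/(-906) + 4/(18927 + 10382) = ((6*3)*(1 - 11424)/2)*(-1/906) + 4/29309 = ((½)*18*(-11423))*(-1/906) + 4*(1/29309) = -102807*(-1/906) + 4/29309 = 34269/302 + 4/29309 = 1004391329/8851318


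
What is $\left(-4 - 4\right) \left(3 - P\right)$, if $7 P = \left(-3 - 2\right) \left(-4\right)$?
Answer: $- \frac{8}{7} \approx -1.1429$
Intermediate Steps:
$P = \frac{20}{7}$ ($P = \frac{\left(-3 - 2\right) \left(-4\right)}{7} = \frac{\left(-5\right) \left(-4\right)}{7} = \frac{1}{7} \cdot 20 = \frac{20}{7} \approx 2.8571$)
$\left(-4 - 4\right) \left(3 - P\right) = \left(-4 - 4\right) \left(3 - \frac{20}{7}\right) = - 8 \left(3 - \frac{20}{7}\right) = \left(-8\right) \frac{1}{7} = - \frac{8}{7}$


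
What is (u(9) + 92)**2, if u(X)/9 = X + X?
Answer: 64516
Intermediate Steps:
u(X) = 18*X (u(X) = 9*(X + X) = 9*(2*X) = 18*X)
(u(9) + 92)**2 = (18*9 + 92)**2 = (162 + 92)**2 = 254**2 = 64516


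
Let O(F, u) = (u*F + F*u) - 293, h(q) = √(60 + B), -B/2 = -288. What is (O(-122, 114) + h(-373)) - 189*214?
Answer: -68555 + 2*√159 ≈ -68530.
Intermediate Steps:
B = 576 (B = -2*(-288) = 576)
h(q) = 2*√159 (h(q) = √(60 + 576) = √636 = 2*√159)
O(F, u) = -293 + 2*F*u (O(F, u) = (F*u + F*u) - 293 = 2*F*u - 293 = -293 + 2*F*u)
(O(-122, 114) + h(-373)) - 189*214 = ((-293 + 2*(-122)*114) + 2*√159) - 189*214 = ((-293 - 27816) + 2*√159) - 40446 = (-28109 + 2*√159) - 40446 = -68555 + 2*√159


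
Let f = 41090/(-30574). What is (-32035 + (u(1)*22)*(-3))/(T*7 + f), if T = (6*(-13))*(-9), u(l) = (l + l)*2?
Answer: -493754813/75099773 ≈ -6.5747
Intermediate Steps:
u(l) = 4*l (u(l) = (2*l)*2 = 4*l)
T = 702 (T = -78*(-9) = 702)
f = -20545/15287 (f = 41090*(-1/30574) = -20545/15287 ≈ -1.3440)
(-32035 + (u(1)*22)*(-3))/(T*7 + f) = (-32035 + ((4*1)*22)*(-3))/(702*7 - 20545/15287) = (-32035 + (4*22)*(-3))/(4914 - 20545/15287) = (-32035 + 88*(-3))/(75099773/15287) = (-32035 - 264)*(15287/75099773) = -32299*15287/75099773 = -493754813/75099773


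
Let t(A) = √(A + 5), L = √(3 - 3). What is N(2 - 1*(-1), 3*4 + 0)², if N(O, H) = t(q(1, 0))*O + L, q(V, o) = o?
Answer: 45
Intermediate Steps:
L = 0 (L = √0 = 0)
t(A) = √(5 + A)
N(O, H) = O*√5 (N(O, H) = √(5 + 0)*O + 0 = √5*O + 0 = O*√5 + 0 = O*√5)
N(2 - 1*(-1), 3*4 + 0)² = ((2 - 1*(-1))*√5)² = ((2 + 1)*√5)² = (3*√5)² = 45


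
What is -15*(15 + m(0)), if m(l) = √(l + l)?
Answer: -225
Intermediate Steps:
m(l) = √2*√l (m(l) = √(2*l) = √2*√l)
-15*(15 + m(0)) = -15*(15 + √2*√0) = -15*(15 + √2*0) = -15*(15 + 0) = -15*15 = -225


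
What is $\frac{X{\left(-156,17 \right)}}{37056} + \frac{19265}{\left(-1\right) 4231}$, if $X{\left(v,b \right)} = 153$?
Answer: $- \frac{237745499}{52261312} \approx -4.5492$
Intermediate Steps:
$\frac{X{\left(-156,17 \right)}}{37056} + \frac{19265}{\left(-1\right) 4231} = \frac{153}{37056} + \frac{19265}{\left(-1\right) 4231} = 153 \cdot \frac{1}{37056} + \frac{19265}{-4231} = \frac{51}{12352} + 19265 \left(- \frac{1}{4231}\right) = \frac{51}{12352} - \frac{19265}{4231} = - \frac{237745499}{52261312}$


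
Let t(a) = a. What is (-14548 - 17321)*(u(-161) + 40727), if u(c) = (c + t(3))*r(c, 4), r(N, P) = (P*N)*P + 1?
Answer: -14263831413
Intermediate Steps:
r(N, P) = 1 + N*P**2 (r(N, P) = (N*P)*P + 1 = N*P**2 + 1 = 1 + N*P**2)
u(c) = (1 + 16*c)*(3 + c) (u(c) = (c + 3)*(1 + c*4**2) = (3 + c)*(1 + c*16) = (3 + c)*(1 + 16*c) = (1 + 16*c)*(3 + c))
(-14548 - 17321)*(u(-161) + 40727) = (-14548 - 17321)*((1 + 16*(-161))*(3 - 161) + 40727) = -31869*((1 - 2576)*(-158) + 40727) = -31869*(-2575*(-158) + 40727) = -31869*(406850 + 40727) = -31869*447577 = -14263831413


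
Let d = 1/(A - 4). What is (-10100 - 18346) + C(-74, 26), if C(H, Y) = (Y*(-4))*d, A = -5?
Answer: -255910/9 ≈ -28434.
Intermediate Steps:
d = -⅑ (d = 1/(-5 - 4) = 1/(-9) = -⅑ ≈ -0.11111)
C(H, Y) = 4*Y/9 (C(H, Y) = (Y*(-4))*(-⅑) = -4*Y*(-⅑) = 4*Y/9)
(-10100 - 18346) + C(-74, 26) = (-10100 - 18346) + (4/9)*26 = -28446 + 104/9 = -255910/9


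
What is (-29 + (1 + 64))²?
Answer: 1296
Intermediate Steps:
(-29 + (1 + 64))² = (-29 + 65)² = 36² = 1296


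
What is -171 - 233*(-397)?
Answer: 92330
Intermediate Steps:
-171 - 233*(-397) = -171 + 92501 = 92330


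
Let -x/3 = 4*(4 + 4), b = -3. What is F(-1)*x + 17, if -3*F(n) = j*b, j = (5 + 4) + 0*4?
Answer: -847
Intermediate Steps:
j = 9 (j = 9 + 0 = 9)
x = -96 (x = -12*(4 + 4) = -12*8 = -3*32 = -96)
F(n) = 9 (F(n) = -3*(-3) = -⅓*(-27) = 9)
F(-1)*x + 17 = 9*(-96) + 17 = -864 + 17 = -847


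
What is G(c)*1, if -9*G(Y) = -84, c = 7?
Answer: 28/3 ≈ 9.3333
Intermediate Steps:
G(Y) = 28/3 (G(Y) = -⅑*(-84) = 28/3)
G(c)*1 = (28/3)*1 = 28/3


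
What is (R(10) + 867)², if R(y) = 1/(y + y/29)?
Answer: 67667096641/90000 ≈ 7.5186e+5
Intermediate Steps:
R(y) = 29/(30*y) (R(y) = 1/(y + y*(1/29)) = 1/(y + y/29) = 1/(30*y/29) = 29/(30*y))
(R(10) + 867)² = ((29/30)/10 + 867)² = ((29/30)*(⅒) + 867)² = (29/300 + 867)² = (260129/300)² = 67667096641/90000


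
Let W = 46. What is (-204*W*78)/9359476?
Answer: -182988/2339869 ≈ -0.078204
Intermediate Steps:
(-204*W*78)/9359476 = (-204*46*78)/9359476 = -9384*78*(1/9359476) = -731952*1/9359476 = -182988/2339869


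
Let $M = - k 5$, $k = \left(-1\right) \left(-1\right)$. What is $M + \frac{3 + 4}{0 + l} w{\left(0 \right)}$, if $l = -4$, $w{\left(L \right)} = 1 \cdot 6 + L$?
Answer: $- \frac{31}{2} \approx -15.5$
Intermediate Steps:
$k = 1$
$w{\left(L \right)} = 6 + L$
$M = -5$ ($M = \left(-1\right) 1 \cdot 5 = \left(-1\right) 5 = -5$)
$M + \frac{3 + 4}{0 + l} w{\left(0 \right)} = -5 + \frac{3 + 4}{0 - 4} \left(6 + 0\right) = -5 + \frac{7}{-4} \cdot 6 = -5 + 7 \left(- \frac{1}{4}\right) 6 = -5 - \frac{21}{2} = - \frac{31}{2}$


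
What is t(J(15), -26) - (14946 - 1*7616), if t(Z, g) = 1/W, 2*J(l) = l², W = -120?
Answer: -879601/120 ≈ -7330.0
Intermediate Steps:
J(l) = l²/2
t(Z, g) = -1/120 (t(Z, g) = 1/(-120) = -1/120)
t(J(15), -26) - (14946 - 1*7616) = -1/120 - (14946 - 1*7616) = -1/120 - (14946 - 7616) = -1/120 - 1*7330 = -1/120 - 7330 = -879601/120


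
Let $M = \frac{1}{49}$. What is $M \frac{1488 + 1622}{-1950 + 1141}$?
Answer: $- \frac{3110}{39641} \approx -0.078454$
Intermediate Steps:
$M = \frac{1}{49} \approx 0.020408$
$M \frac{1488 + 1622}{-1950 + 1141} = \frac{\left(1488 + 1622\right) \frac{1}{-1950 + 1141}}{49} = \frac{3110 \frac{1}{-809}}{49} = \frac{3110 \left(- \frac{1}{809}\right)}{49} = \frac{1}{49} \left(- \frac{3110}{809}\right) = - \frac{3110}{39641}$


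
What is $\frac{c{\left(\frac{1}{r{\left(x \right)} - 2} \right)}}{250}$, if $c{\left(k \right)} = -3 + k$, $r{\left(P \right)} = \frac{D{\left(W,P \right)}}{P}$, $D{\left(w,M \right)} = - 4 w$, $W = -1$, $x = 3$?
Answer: $- \frac{9}{500} \approx -0.018$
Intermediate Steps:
$r{\left(P \right)} = \frac{4}{P}$ ($r{\left(P \right)} = \frac{\left(-4\right) \left(-1\right)}{P} = \frac{4}{P}$)
$\frac{c{\left(\frac{1}{r{\left(x \right)} - 2} \right)}}{250} = \frac{-3 + \frac{1}{\frac{4}{3} - 2}}{250} = \left(-3 + \frac{1}{4 \cdot \frac{1}{3} - 2}\right) \frac{1}{250} = \left(-3 + \frac{1}{\frac{4}{3} - 2}\right) \frac{1}{250} = \left(-3 + \frac{1}{- \frac{2}{3}}\right) \frac{1}{250} = \left(-3 - \frac{3}{2}\right) \frac{1}{250} = \left(- \frac{9}{2}\right) \frac{1}{250} = - \frac{9}{500}$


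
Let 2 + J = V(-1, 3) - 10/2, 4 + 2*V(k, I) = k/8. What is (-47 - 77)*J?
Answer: 4495/4 ≈ 1123.8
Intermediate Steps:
V(k, I) = -2 + k/16 (V(k, I) = -2 + (k/8)/2 = -2 + k/16)
J = -145/16 (J = -2 + ((-2 + (1/16)*(-1)) - 10/2) = -2 + ((-2 - 1/16) - 10/2) = -2 + (-33/16 - 1*5) = -2 + (-33/16 - 5) = -2 - 113/16 = -145/16 ≈ -9.0625)
(-47 - 77)*J = (-47 - 77)*(-145/16) = -124*(-145/16) = 4495/4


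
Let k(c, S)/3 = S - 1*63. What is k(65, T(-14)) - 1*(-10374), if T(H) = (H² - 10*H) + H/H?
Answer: 11196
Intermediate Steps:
T(H) = 1 + H² - 10*H (T(H) = (H² - 10*H) + 1 = 1 + H² - 10*H)
k(c, S) = -189 + 3*S (k(c, S) = 3*(S - 1*63) = 3*(S - 63) = 3*(-63 + S) = -189 + 3*S)
k(65, T(-14)) - 1*(-10374) = (-189 + 3*(1 + (-14)² - 10*(-14))) - 1*(-10374) = (-189 + 3*(1 + 196 + 140)) + 10374 = (-189 + 3*337) + 10374 = (-189 + 1011) + 10374 = 822 + 10374 = 11196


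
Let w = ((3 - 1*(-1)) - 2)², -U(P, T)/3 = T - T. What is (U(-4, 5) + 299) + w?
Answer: 303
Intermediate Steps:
U(P, T) = 0 (U(P, T) = -3*(T - T) = -3*0 = 0)
w = 4 (w = ((3 + 1) - 2)² = (4 - 2)² = 2² = 4)
(U(-4, 5) + 299) + w = (0 + 299) + 4 = 299 + 4 = 303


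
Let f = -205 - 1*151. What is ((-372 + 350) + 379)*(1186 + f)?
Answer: 296310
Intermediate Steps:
f = -356 (f = -205 - 151 = -356)
((-372 + 350) + 379)*(1186 + f) = ((-372 + 350) + 379)*(1186 - 356) = (-22 + 379)*830 = 357*830 = 296310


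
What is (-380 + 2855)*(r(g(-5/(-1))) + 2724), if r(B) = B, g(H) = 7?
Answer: 6759225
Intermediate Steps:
(-380 + 2855)*(r(g(-5/(-1))) + 2724) = (-380 + 2855)*(7 + 2724) = 2475*2731 = 6759225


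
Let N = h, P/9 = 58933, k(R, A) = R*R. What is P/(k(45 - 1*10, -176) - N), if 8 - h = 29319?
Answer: 530397/30536 ≈ 17.370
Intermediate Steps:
k(R, A) = R²
h = -29311 (h = 8 - 1*29319 = 8 - 29319 = -29311)
P = 530397 (P = 9*58933 = 530397)
N = -29311
P/(k(45 - 1*10, -176) - N) = 530397/((45 - 1*10)² - 1*(-29311)) = 530397/((45 - 10)² + 29311) = 530397/(35² + 29311) = 530397/(1225 + 29311) = 530397/30536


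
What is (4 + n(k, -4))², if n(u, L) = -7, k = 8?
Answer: 9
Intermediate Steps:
(4 + n(k, -4))² = (4 - 7)² = (-3)² = 9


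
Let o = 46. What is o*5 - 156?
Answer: 74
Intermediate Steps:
o*5 - 156 = 46*5 - 156 = 230 - 156 = 74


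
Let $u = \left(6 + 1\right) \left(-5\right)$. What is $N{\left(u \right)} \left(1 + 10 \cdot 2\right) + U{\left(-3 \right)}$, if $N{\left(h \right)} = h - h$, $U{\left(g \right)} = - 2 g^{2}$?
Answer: $-18$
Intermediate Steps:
$u = -35$ ($u = 7 \left(-5\right) = -35$)
$N{\left(h \right)} = 0$
$N{\left(u \right)} \left(1 + 10 \cdot 2\right) + U{\left(-3 \right)} = 0 \left(1 + 10 \cdot 2\right) - 2 \left(-3\right)^{2} = 0 \left(1 + 20\right) - 18 = 0 \cdot 21 - 18 = 0 - 18 = -18$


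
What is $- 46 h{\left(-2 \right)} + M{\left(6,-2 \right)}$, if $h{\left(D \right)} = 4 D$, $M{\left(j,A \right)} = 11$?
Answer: $379$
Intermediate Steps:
$- 46 h{\left(-2 \right)} + M{\left(6,-2 \right)} = - 46 \cdot 4 \left(-2\right) + 11 = \left(-46\right) \left(-8\right) + 11 = 368 + 11 = 379$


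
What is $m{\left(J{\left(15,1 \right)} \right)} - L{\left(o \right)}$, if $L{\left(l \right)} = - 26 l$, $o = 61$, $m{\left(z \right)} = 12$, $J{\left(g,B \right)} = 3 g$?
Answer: $1598$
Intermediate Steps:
$m{\left(J{\left(15,1 \right)} \right)} - L{\left(o \right)} = 12 - \left(-26\right) 61 = 12 - -1586 = 12 + 1586 = 1598$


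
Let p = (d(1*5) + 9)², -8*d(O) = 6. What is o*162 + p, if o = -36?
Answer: -92223/16 ≈ -5763.9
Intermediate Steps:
d(O) = -¾ (d(O) = -⅛*6 = -¾)
p = 1089/16 (p = (-¾ + 9)² = (33/4)² = 1089/16 ≈ 68.063)
o*162 + p = -36*162 + 1089/16 = -5832 + 1089/16 = -92223/16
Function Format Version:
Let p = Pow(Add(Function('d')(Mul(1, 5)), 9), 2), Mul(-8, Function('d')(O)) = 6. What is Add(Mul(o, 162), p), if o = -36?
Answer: Rational(-92223, 16) ≈ -5763.9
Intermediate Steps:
Function('d')(O) = Rational(-3, 4) (Function('d')(O) = Mul(Rational(-1, 8), 6) = Rational(-3, 4))
p = Rational(1089, 16) (p = Pow(Add(Rational(-3, 4), 9), 2) = Pow(Rational(33, 4), 2) = Rational(1089, 16) ≈ 68.063)
Add(Mul(o, 162), p) = Add(Mul(-36, 162), Rational(1089, 16)) = Add(-5832, Rational(1089, 16)) = Rational(-92223, 16)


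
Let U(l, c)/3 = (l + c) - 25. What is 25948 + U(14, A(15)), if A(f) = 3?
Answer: 25924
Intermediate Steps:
U(l, c) = -75 + 3*c + 3*l (U(l, c) = 3*((l + c) - 25) = 3*((c + l) - 25) = 3*(-25 + c + l) = -75 + 3*c + 3*l)
25948 + U(14, A(15)) = 25948 + (-75 + 3*3 + 3*14) = 25948 + (-75 + 9 + 42) = 25948 - 24 = 25924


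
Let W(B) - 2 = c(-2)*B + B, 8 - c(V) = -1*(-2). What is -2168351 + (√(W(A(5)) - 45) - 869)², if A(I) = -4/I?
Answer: -7066193/5 - 15642*I*√15/5 ≈ -1.4132e+6 - 12116.0*I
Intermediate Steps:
c(V) = 6 (c(V) = 8 - (-1)*(-2) = 8 - 1*2 = 8 - 2 = 6)
W(B) = 2 + 7*B (W(B) = 2 + (6*B + B) = 2 + 7*B)
-2168351 + (√(W(A(5)) - 45) - 869)² = -2168351 + (√((2 + 7*(-4/5)) - 45) - 869)² = -2168351 + (√((2 + 7*(-4*⅕)) - 45) - 869)² = -2168351 + (√((2 + 7*(-⅘)) - 45) - 869)² = -2168351 + (√((2 - 28/5) - 45) - 869)² = -2168351 + (√(-18/5 - 45) - 869)² = -2168351 + (√(-243/5) - 869)² = -2168351 + (9*I*√15/5 - 869)² = -2168351 + (-869 + 9*I*√15/5)²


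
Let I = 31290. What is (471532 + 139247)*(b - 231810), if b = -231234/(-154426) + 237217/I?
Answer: -114018149869083185557/805331590 ≈ -1.4158e+11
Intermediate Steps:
b = 21933892151/2415994770 (b = -231234/(-154426) + 237217/31290 = -231234*(-1/154426) + 237217*(1/31290) = 115617/77213 + 237217/31290 = 21933892151/2415994770 ≈ 9.0786)
(471532 + 139247)*(b - 231810) = (471532 + 139247)*(21933892151/2415994770 - 231810) = 610779*(-560029813741549/2415994770) = -114018149869083185557/805331590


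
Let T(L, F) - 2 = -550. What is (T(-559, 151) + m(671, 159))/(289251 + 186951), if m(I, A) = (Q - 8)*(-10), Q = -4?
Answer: -214/238101 ≈ -0.00089878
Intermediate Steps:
m(I, A) = 120 (m(I, A) = (-4 - 8)*(-10) = -12*(-10) = 120)
T(L, F) = -548 (T(L, F) = 2 - 550 = -548)
(T(-559, 151) + m(671, 159))/(289251 + 186951) = (-548 + 120)/(289251 + 186951) = -428/476202 = -428*1/476202 = -214/238101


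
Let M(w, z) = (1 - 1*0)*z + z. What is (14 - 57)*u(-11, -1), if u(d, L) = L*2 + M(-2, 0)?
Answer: 86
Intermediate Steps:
M(w, z) = 2*z (M(w, z) = (1 + 0)*z + z = 1*z + z = z + z = 2*z)
u(d, L) = 2*L (u(d, L) = L*2 + 2*0 = 2*L + 0 = 2*L)
(14 - 57)*u(-11, -1) = (14 - 57)*(2*(-1)) = -43*(-2) = 86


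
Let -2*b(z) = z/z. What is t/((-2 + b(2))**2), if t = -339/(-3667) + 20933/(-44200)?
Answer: -61777511/1013008750 ≈ -0.060984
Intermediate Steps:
b(z) = -1/2 (b(z) = -z/(2*z) = -1/2*1 = -1/2)
t = -61777511/162081400 (t = -339*(-1/3667) + 20933*(-1/44200) = 339/3667 - 20933/44200 = -61777511/162081400 ≈ -0.38115)
t/((-2 + b(2))**2) = -61777511/(162081400*(-2 - 1/2)**2) = -61777511/(162081400*((-5/2)**2)) = -61777511/(162081400*25/4) = -61777511/162081400*4/25 = -61777511/1013008750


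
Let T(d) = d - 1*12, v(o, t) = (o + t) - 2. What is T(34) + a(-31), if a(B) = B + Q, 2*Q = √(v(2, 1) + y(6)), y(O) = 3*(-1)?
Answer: -9 + I*√2/2 ≈ -9.0 + 0.70711*I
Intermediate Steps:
v(o, t) = -2 + o + t
y(O) = -3
T(d) = -12 + d (T(d) = d - 12 = -12 + d)
Q = I*√2/2 (Q = √((-2 + 2 + 1) - 3)/2 = √(1 - 3)/2 = √(-2)/2 = (I*√2)/2 = I*√2/2 ≈ 0.70711*I)
a(B) = B + I*√2/2
T(34) + a(-31) = (-12 + 34) + (-31 + I*√2/2) = 22 + (-31 + I*√2/2) = -9 + I*√2/2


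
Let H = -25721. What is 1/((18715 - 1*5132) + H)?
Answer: -1/12138 ≈ -8.2386e-5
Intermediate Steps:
1/((18715 - 1*5132) + H) = 1/((18715 - 1*5132) - 25721) = 1/((18715 - 5132) - 25721) = 1/(13583 - 25721) = 1/(-12138) = -1/12138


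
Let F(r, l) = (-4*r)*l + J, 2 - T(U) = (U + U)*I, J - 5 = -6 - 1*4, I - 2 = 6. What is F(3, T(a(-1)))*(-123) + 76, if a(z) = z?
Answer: 27259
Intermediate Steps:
I = 8 (I = 2 + 6 = 8)
J = -5 (J = 5 + (-6 - 1*4) = 5 + (-6 - 4) = 5 - 10 = -5)
T(U) = 2 - 16*U (T(U) = 2 - (U + U)*8 = 2 - 2*U*8 = 2 - 16*U)
F(r, l) = -5 - 4*l*r (F(r, l) = (-4*r)*l - 5 = -4*l*r - 5 = -5 - 4*l*r)
F(3, T(a(-1)))*(-123) + 76 = (-5 - 4*(2 - 16*(-1))*3)*(-123) + 76 = (-5 - 4*(2 + 16)*3)*(-123) + 76 = (-5 - 4*18*3)*(-123) + 76 = (-5 - 216)*(-123) + 76 = -221*(-123) + 76 = 27183 + 76 = 27259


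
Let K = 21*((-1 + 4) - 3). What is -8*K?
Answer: 0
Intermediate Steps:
K = 0 (K = 21*(3 - 3) = 21*0 = 0)
-8*K = -8*0 = 0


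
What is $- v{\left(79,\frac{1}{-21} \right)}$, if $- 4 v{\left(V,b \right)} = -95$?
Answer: $- \frac{95}{4} \approx -23.75$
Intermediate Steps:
$v{\left(V,b \right)} = \frac{95}{4}$ ($v{\left(V,b \right)} = \left(- \frac{1}{4}\right) \left(-95\right) = \frac{95}{4}$)
$- v{\left(79,\frac{1}{-21} \right)} = \left(-1\right) \frac{95}{4} = - \frac{95}{4}$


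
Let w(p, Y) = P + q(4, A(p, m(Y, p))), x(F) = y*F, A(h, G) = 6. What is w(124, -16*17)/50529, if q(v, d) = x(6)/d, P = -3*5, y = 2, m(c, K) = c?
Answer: -13/50529 ≈ -0.00025728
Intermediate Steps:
P = -15
x(F) = 2*F
q(v, d) = 12/d (q(v, d) = (2*6)/d = 12/d)
w(p, Y) = -13 (w(p, Y) = -15 + 12/6 = -15 + 12*(⅙) = -15 + 2 = -13)
w(124, -16*17)/50529 = -13/50529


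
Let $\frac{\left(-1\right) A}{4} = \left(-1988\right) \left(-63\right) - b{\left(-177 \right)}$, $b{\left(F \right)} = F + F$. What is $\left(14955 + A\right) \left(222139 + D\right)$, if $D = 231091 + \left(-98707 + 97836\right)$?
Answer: $-220496513883$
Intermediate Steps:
$b{\left(F \right)} = 2 F$
$D = 230220$ ($D = 231091 - 871 = 230220$)
$A = -502392$ ($A = - 4 \left(\left(-1988\right) \left(-63\right) - 2 \left(-177\right)\right) = - 4 \left(125244 - -354\right) = - 4 \left(125244 + 354\right) = \left(-4\right) 125598 = -502392$)
$\left(14955 + A\right) \left(222139 + D\right) = \left(14955 - 502392\right) \left(222139 + 230220\right) = \left(-487437\right) 452359 = -220496513883$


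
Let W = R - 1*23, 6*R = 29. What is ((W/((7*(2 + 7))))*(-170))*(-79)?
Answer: -731935/189 ≈ -3872.7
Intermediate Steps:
R = 29/6 (R = (⅙)*29 = 29/6 ≈ 4.8333)
W = -109/6 (W = 29/6 - 1*23 = 29/6 - 23 = -109/6 ≈ -18.167)
((W/((7*(2 + 7))))*(-170))*(-79) = (-109*1/(7*(2 + 7))/6*(-170))*(-79) = (-109/(6*(7*9))*(-170))*(-79) = (-109/6/63*(-170))*(-79) = (-109/6*1/63*(-170))*(-79) = -109/378*(-170)*(-79) = (9265/189)*(-79) = -731935/189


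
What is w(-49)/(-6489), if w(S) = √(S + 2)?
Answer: -I*√47/6489 ≈ -0.0010565*I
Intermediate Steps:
w(S) = √(2 + S)
w(-49)/(-6489) = √(2 - 49)/(-6489) = √(-47)*(-1/6489) = (I*√47)*(-1/6489) = -I*√47/6489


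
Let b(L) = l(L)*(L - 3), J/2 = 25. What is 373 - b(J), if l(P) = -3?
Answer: 514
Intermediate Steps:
J = 50 (J = 2*25 = 50)
b(L) = 9 - 3*L (b(L) = -3*(L - 3) = -3*(-3 + L) = 9 - 3*L)
373 - b(J) = 373 - (9 - 3*50) = 373 - (9 - 150) = 373 - 1*(-141) = 373 + 141 = 514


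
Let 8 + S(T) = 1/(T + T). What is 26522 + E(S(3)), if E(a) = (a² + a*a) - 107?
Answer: 477679/18 ≈ 26538.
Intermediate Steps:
S(T) = -8 + 1/(2*T) (S(T) = -8 + 1/(T + T) = -8 + 1/(2*T))
E(a) = -107 + 2*a² (E(a) = (a² + a²) - 107 = 2*a² - 107 = -107 + 2*a²)
26522 + E(S(3)) = 26522 + (-107 + 2*(-8 + (½)/3)²) = 26522 + (-107 + 2*(-8 + (½)*(⅓))²) = 26522 + (-107 + 2*(-8 + ⅙)²) = 26522 + (-107 + 2*(-47/6)²) = 26522 + (-107 + 2*(2209/36)) = 26522 + (-107 + 2209/18) = 26522 + 283/18 = 477679/18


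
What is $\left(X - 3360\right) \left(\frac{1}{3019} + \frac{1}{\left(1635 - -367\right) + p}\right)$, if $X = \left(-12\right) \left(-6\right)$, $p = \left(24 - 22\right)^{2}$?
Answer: $- \frac{8261100}{3028057} \approx -2.7282$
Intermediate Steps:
$p = 4$ ($p = 2^{2} = 4$)
$X = 72$
$\left(X - 3360\right) \left(\frac{1}{3019} + \frac{1}{\left(1635 - -367\right) + p}\right) = \left(72 - 3360\right) \left(\frac{1}{3019} + \frac{1}{\left(1635 - -367\right) + 4}\right) = - 3288 \left(\frac{1}{3019} + \frac{1}{\left(1635 + 367\right) + 4}\right) = - 3288 \left(\frac{1}{3019} + \frac{1}{2002 + 4}\right) = - 3288 \left(\frac{1}{3019} + \frac{1}{2006}\right) = \left(-3288\right) \frac{5025}{6056114} = - \frac{8261100}{3028057}$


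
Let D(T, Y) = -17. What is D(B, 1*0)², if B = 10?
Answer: 289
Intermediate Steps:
D(B, 1*0)² = (-17)² = 289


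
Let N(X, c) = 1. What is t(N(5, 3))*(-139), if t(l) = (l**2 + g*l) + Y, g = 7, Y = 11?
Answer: -2641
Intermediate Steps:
t(l) = 11 + l**2 + 7*l (t(l) = (l**2 + 7*l) + 11 = 11 + l**2 + 7*l)
t(N(5, 3))*(-139) = (11 + 1**2 + 7*1)*(-139) = (11 + 1 + 7)*(-139) = 19*(-139) = -2641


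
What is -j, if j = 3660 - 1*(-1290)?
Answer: -4950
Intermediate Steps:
j = 4950 (j = 3660 + 1290 = 4950)
-j = -1*4950 = -4950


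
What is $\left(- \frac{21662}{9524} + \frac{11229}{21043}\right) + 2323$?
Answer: $\frac{232605873183}{100206766} \approx 2321.3$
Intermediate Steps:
$\left(- \frac{21662}{9524} + \frac{11229}{21043}\right) + 2323 = \left(\left(-21662\right) \frac{1}{9524} + 11229 \cdot \frac{1}{21043}\right) + 2323 = \left(- \frac{10831}{4762} + \frac{11229}{21043}\right) + 2323 = - \frac{174444235}{100206766} + 2323 = \frac{232605873183}{100206766}$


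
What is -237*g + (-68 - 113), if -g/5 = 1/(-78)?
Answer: -5101/26 ≈ -196.19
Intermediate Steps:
g = 5/78 (g = -5/(-78) = -5*(-1/78) = 5/78 ≈ 0.064103)
-237*g + (-68 - 113) = -237*5/78 + (-68 - 113) = -395/26 - 181 = -5101/26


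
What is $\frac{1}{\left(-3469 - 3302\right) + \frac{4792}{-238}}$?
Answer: $- \frac{119}{808145} \approx -0.00014725$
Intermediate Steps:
$\frac{1}{\left(-3469 - 3302\right) + \frac{4792}{-238}} = \frac{1}{\left(-3469 - 3302\right) + 4792 \left(- \frac{1}{238}\right)} = \frac{1}{-6771 - \frac{2396}{119}} = \frac{1}{- \frac{808145}{119}} = - \frac{119}{808145}$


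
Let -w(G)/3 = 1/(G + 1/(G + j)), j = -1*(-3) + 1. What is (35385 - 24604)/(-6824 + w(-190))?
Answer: -381011321/241166426 ≈ -1.5799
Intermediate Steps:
j = 4 (j = 3 + 1 = 4)
w(G) = -3/(G + 1/(4 + G)) (w(G) = -3/(G + 1/(G + 4)) = -3/(G + 1/(4 + G)))
(35385 - 24604)/(-6824 + w(-190)) = (35385 - 24604)/(-6824 + 3*(-4 - 1*(-190))/(1 + (-190)**2 + 4*(-190))) = 10781/(-6824 + 3*(-4 + 190)/(1 + 36100 - 760)) = 10781/(-6824 + 3*186/35341) = 10781/(-6824 + 3*(1/35341)*186) = 10781/(-6824 + 558/35341) = 10781/(-241166426/35341) = 10781*(-35341/241166426) = -381011321/241166426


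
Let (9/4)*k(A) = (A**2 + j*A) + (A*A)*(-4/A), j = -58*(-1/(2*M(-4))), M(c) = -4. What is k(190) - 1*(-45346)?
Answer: 543964/9 ≈ 60440.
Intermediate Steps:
j = -29/4 (j = -58/((1*(-4))*(-2)) = -58/((-4*(-2))) = -58/8 = -58*1/8 = -29/4 ≈ -7.2500)
k(A) = -5*A + 4*A**2/9 (k(A) = 4*((A**2 - 29*A/4) + (A*A)*(-4/A))/9 = 4*((A**2 - 29*A/4) + A**2*(-4/A))/9 = 4*((A**2 - 29*A/4) - 4*A)/9 = 4*(A**2 - 45*A/4)/9 = -5*A + 4*A**2/9)
k(190) - 1*(-45346) = (1/9)*190*(-45 + 4*190) - 1*(-45346) = (1/9)*190*(-45 + 760) + 45346 = (1/9)*190*715 + 45346 = 135850/9 + 45346 = 543964/9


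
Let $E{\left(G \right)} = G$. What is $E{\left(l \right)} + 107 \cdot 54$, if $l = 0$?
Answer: $5778$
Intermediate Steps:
$E{\left(l \right)} + 107 \cdot 54 = 0 + 107 \cdot 54 = 0 + 5778 = 5778$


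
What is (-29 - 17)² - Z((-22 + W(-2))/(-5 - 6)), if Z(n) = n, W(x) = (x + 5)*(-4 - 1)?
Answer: 23239/11 ≈ 2112.6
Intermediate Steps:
W(x) = -25 - 5*x (W(x) = (5 + x)*(-5) = -25 - 5*x)
(-29 - 17)² - Z((-22 + W(-2))/(-5 - 6)) = (-29 - 17)² - (-22 + (-25 - 5*(-2)))/(-5 - 6) = (-46)² - (-22 + (-25 + 10))/(-11) = 2116 - (-22 - 15)*(-1)/11 = 2116 - (-37)*(-1)/11 = 2116 - 1*37/11 = 2116 - 37/11 = 23239/11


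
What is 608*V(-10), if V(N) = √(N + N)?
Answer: 1216*I*√5 ≈ 2719.1*I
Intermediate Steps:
V(N) = √2*√N (V(N) = √(2*N) = √2*√N)
608*V(-10) = 608*(√2*√(-10)) = 608*(√2*(I*√10)) = 608*(2*I*√5) = 1216*I*√5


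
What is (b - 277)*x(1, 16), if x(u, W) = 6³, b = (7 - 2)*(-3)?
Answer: -63072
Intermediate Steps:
b = -15 (b = 5*(-3) = -15)
x(u, W) = 216
(b - 277)*x(1, 16) = (-15 - 277)*216 = -292*216 = -63072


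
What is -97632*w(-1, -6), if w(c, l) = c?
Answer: 97632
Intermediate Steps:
-97632*w(-1, -6) = -97632*(-1) = 97632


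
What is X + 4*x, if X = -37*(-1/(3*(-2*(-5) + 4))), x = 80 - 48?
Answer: 5413/42 ≈ 128.88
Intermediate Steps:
x = 32
X = 37/42 (X = -37*(-1/(3*(10 + 4))) = -37/((-3*14)) = -37/(-42) = -37*(-1/42) = 37/42 ≈ 0.88095)
X + 4*x = 37/42 + 4*32 = 37/42 + 128 = 5413/42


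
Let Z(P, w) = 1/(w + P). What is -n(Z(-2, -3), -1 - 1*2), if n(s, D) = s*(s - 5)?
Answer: -26/25 ≈ -1.0400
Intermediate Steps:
Z(P, w) = 1/(P + w)
n(s, D) = s*(-5 + s)
-n(Z(-2, -3), -1 - 1*2) = -(-5 + 1/(-2 - 3))/(-2 - 3) = -(-5 + 1/(-5))/(-5) = -(-1)*(-5 - ⅕)/5 = -(-1)*(-26)/(5*5) = -1*26/25 = -26/25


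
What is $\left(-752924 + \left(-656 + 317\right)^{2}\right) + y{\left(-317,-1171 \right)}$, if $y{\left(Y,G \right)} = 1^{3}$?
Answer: $-638002$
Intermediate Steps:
$y{\left(Y,G \right)} = 1$
$\left(-752924 + \left(-656 + 317\right)^{2}\right) + y{\left(-317,-1171 \right)} = \left(-752924 + \left(-656 + 317\right)^{2}\right) + 1 = \left(-752924 + \left(-339\right)^{2}\right) + 1 = \left(-752924 + 114921\right) + 1 = -638003 + 1 = -638002$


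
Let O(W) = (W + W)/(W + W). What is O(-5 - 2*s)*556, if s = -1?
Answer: 556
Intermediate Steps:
O(W) = 1 (O(W) = (2*W)/((2*W)) = (2*W)*(1/(2*W)) = 1)
O(-5 - 2*s)*556 = 1*556 = 556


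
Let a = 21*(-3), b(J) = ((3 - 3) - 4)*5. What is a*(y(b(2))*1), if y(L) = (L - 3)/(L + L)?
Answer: -1449/40 ≈ -36.225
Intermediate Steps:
b(J) = -20 (b(J) = (0 - 4)*5 = -4*5 = -20)
y(L) = (-3 + L)/(2*L) (y(L) = (-3 + L)/((2*L)) = (-3 + L)*(1/(2*L)) = (-3 + L)/(2*L))
a = -63
a*(y(b(2))*1) = -63*(1/2)*(-3 - 20)/(-20) = -63*(1/2)*(-1/20)*(-23) = -1449/40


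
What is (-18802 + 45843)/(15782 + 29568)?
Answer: 27041/45350 ≈ 0.59627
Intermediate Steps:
(-18802 + 45843)/(15782 + 29568) = 27041/45350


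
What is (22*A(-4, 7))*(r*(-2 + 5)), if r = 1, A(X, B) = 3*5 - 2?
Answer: 858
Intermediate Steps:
A(X, B) = 13 (A(X, B) = 15 - 2 = 13)
(22*A(-4, 7))*(r*(-2 + 5)) = (22*13)*(1*(-2 + 5)) = 286*(1*3) = 286*3 = 858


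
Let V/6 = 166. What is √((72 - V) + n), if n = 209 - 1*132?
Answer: 11*I*√7 ≈ 29.103*I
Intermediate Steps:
V = 996 (V = 6*166 = 996)
n = 77 (n = 209 - 132 = 77)
√((72 - V) + n) = √((72 - 1*996) + 77) = √((72 - 996) + 77) = √(-924 + 77) = √(-847) = 11*I*√7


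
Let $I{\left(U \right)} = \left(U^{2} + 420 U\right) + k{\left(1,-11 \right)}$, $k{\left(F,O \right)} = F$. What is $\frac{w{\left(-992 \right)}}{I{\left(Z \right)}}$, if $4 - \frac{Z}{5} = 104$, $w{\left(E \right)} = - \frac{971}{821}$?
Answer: $- \frac{971}{32840821} \approx -2.9567 \cdot 10^{-5}$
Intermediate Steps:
$w{\left(E \right)} = - \frac{971}{821}$ ($w{\left(E \right)} = \left(-971\right) \frac{1}{821} = - \frac{971}{821}$)
$Z = -500$ ($Z = 20 - 520 = -500$)
$I{\left(U \right)} = 1 + U^{2} + 420 U$ ($I{\left(U \right)} = \left(U^{2} + 420 U\right) + 1 = 1 + U^{2} + 420 U$)
$\frac{w{\left(-992 \right)}}{I{\left(Z \right)}} = - \frac{971}{821 \left(1 + \left(-500\right)^{2} + 420 \left(-500\right)\right)} = - \frac{971}{821 \left(1 + 250000 - 210000\right)} = - \frac{971}{821 \cdot 40001} = \left(- \frac{971}{821}\right) \frac{1}{40001} = - \frac{971}{32840821}$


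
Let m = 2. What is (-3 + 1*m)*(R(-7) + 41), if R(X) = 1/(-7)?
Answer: -286/7 ≈ -40.857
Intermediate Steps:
R(X) = -⅐
(-3 + 1*m)*(R(-7) + 41) = (-3 + 1*2)*(-⅐ + 41) = (-3 + 2)*(286/7) = -1*286/7 = -286/7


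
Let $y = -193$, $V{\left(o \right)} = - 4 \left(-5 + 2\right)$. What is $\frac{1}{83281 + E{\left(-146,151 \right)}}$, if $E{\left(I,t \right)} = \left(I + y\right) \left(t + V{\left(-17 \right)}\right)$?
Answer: $\frac{1}{28024} \approx 3.5684 \cdot 10^{-5}$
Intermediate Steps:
$V{\left(o \right)} = 12$ ($V{\left(o \right)} = \left(-4\right) \left(-3\right) = 12$)
$E{\left(I,t \right)} = \left(-193 + I\right) \left(12 + t\right)$ ($E{\left(I,t \right)} = \left(I - 193\right) \left(t + 12\right) = \left(-193 + I\right) \left(12 + t\right)$)
$\frac{1}{83281 + E{\left(-146,151 \right)}} = \frac{1}{83281 - 55257} = \frac{1}{28024}$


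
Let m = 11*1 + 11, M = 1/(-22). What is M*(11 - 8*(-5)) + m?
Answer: 433/22 ≈ 19.682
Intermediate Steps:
M = -1/22 ≈ -0.045455
m = 22 (m = 11 + 11 = 22)
M*(11 - 8*(-5)) + m = -(11 - 8*(-5))/22 + 22 = -(11 + 40)/22 + 22 = -1/22*51 + 22 = -51/22 + 22 = 433/22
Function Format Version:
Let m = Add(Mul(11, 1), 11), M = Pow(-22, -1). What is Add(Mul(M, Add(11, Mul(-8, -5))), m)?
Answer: Rational(433, 22) ≈ 19.682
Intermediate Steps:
M = Rational(-1, 22) ≈ -0.045455
m = 22 (m = Add(11, 11) = 22)
Add(Mul(M, Add(11, Mul(-8, -5))), m) = Add(Mul(Rational(-1, 22), Add(11, Mul(-8, -5))), 22) = Add(Mul(Rational(-1, 22), Add(11, 40)), 22) = Add(Mul(Rational(-1, 22), 51), 22) = Add(Rational(-51, 22), 22) = Rational(433, 22)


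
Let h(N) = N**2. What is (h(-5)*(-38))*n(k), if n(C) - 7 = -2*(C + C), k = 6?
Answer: 16150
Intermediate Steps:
n(C) = 7 - 4*C (n(C) = 7 - 2*(C + C) = 7 - 4*C)
(h(-5)*(-38))*n(k) = ((-5)**2*(-38))*(7 - 4*6) = (25*(-38))*(7 - 24) = -950*(-17) = 16150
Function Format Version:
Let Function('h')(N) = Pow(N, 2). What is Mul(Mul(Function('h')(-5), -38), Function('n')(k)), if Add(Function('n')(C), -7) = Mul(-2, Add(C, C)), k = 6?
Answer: 16150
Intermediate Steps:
Function('n')(C) = Add(7, Mul(-4, C)) (Function('n')(C) = Add(7, Mul(-2, Add(C, C))) = Add(7, Mul(-2, Mul(2, C))) = Add(7, Mul(-4, C)))
Mul(Mul(Function('h')(-5), -38), Function('n')(k)) = Mul(Mul(Pow(-5, 2), -38), Add(7, Mul(-4, 6))) = Mul(Mul(25, -38), Add(7, -24)) = Mul(-950, -17) = 16150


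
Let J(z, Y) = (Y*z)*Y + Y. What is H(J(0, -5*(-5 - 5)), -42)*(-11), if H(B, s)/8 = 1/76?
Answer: -22/19 ≈ -1.1579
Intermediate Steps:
J(z, Y) = Y + z*Y**2 (J(z, Y) = z*Y**2 + Y = Y + z*Y**2)
H(B, s) = 2/19 (H(B, s) = 8/76 = 8*(1/76) = 2/19)
H(J(0, -5*(-5 - 5)), -42)*(-11) = (2/19)*(-11) = -22/19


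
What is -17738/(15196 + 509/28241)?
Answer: -500938858/429150745 ≈ -1.1673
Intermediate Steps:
-17738/(15196 + 509/28241) = -17738/429150745/28241 = -17738*28241/429150745 = -500938858/429150745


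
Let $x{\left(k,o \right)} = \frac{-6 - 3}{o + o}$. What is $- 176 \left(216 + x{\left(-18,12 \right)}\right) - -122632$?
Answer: $84682$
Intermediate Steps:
$x{\left(k,o \right)} = - \frac{9}{2 o}$
$- 176 \left(216 + x{\left(-18,12 \right)}\right) - -122632 = - 176 \left(216 - \frac{9}{2 \cdot 12}\right) - -122632 = - 176 \left(216 - \frac{3}{8}\right) + 122632 = \left(-176\right) \frac{1725}{8} + 122632 = -37950 + 122632 = 84682$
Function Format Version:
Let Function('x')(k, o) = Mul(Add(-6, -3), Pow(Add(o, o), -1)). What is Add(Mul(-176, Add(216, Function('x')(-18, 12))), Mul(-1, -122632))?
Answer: 84682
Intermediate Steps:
Function('x')(k, o) = Mul(Rational(-9, 2), Pow(o, -1)) (Function('x')(k, o) = Mul(-9, Pow(Mul(2, o), -1)) = Mul(-9, Mul(Rational(1, 2), Pow(o, -1))) = Mul(Rational(-9, 2), Pow(o, -1)))
Add(Mul(-176, Add(216, Function('x')(-18, 12))), Mul(-1, -122632)) = Add(Mul(-176, Add(216, Mul(Rational(-9, 2), Pow(12, -1)))), Mul(-1, -122632)) = Add(Mul(-176, Add(216, Mul(Rational(-9, 2), Rational(1, 12)))), 122632) = Add(Mul(-176, Add(216, Rational(-3, 8))), 122632) = Add(Mul(-176, Rational(1725, 8)), 122632) = Add(-37950, 122632) = 84682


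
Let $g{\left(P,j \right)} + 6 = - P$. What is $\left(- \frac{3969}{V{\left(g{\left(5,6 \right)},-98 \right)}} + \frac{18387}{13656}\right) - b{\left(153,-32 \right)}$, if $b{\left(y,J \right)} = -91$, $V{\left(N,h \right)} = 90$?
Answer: $\frac{1098089}{22760} \approx 48.246$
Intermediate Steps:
$g{\left(P,j \right)} = -6 - P$
$\left(- \frac{3969}{V{\left(g{\left(5,6 \right)},-98 \right)}} + \frac{18387}{13656}\right) - b{\left(153,-32 \right)} = \left(- \frac{3969}{90} + \frac{18387}{13656}\right) - -91 = \left(\left(-3969\right) \frac{1}{90} + 18387 \cdot \frac{1}{13656}\right) + 91 = \left(- \frac{441}{10} + \frac{6129}{4552}\right) + 91 = - \frac{973071}{22760} + 91 = \frac{1098089}{22760}$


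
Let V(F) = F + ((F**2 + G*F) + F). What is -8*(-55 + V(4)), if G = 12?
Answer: -136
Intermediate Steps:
V(F) = F**2 + 14*F (V(F) = F + ((F**2 + 12*F) + F) = F + (F**2 + 13*F) = F**2 + 14*F)
-8*(-55 + V(4)) = -8*(-55 + 4*(14 + 4)) = -8*(-55 + 4*18) = -8*(-55 + 72) = -8*17 = -136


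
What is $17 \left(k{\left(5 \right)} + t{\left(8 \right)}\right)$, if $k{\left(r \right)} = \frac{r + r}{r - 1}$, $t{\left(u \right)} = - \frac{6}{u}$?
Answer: $\frac{119}{4} \approx 29.75$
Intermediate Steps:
$k{\left(r \right)} = \frac{2 r}{-1 + r}$
$17 \left(k{\left(5 \right)} + t{\left(8 \right)}\right) = 17 \left(2 \cdot 5 \frac{1}{-1 + 5} - \frac{6}{8}\right) = 17 \left(2 \cdot 5 \cdot \frac{1}{4} - \frac{3}{4}\right) = 17 \left(\frac{5}{2} - \frac{3}{4}\right) = 17 \cdot \frac{7}{4} = \frac{119}{4}$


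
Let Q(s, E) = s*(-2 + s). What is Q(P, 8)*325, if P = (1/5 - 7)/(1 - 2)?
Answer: 10608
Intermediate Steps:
P = 34/5 (P = (⅕ - 7)/(-1) = -34/5*(-1) = 34/5 ≈ 6.8000)
Q(P, 8)*325 = (34*(-2 + 34/5)/5)*325 = ((34/5)*(24/5))*325 = (816/25)*325 = 10608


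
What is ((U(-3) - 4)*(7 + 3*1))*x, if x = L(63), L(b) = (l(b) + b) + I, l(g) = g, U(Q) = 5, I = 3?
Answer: 1290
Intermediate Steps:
L(b) = 3 + 2*b (L(b) = (b + b) + 3 = 2*b + 3 = 3 + 2*b)
x = 129 (x = 3 + 2*63 = 3 + 126 = 129)
((U(-3) - 4)*(7 + 3*1))*x = ((5 - 4)*(7 + 3*1))*129 = (1*(7 + 3))*129 = (1*10)*129 = 10*129 = 1290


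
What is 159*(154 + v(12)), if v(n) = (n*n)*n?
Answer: 299238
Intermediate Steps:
v(n) = n³ (v(n) = n²*n = n³)
159*(154 + v(12)) = 159*(154 + 12³) = 159*(154 + 1728) = 159*1882 = 299238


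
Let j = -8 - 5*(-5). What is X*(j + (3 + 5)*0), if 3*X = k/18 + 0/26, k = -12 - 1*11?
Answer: -391/54 ≈ -7.2407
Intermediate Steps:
k = -23 (k = -12 - 11 = -23)
j = 17 (j = -8 + 25 = 17)
X = -23/54 (X = (-23/18 + 0/26)/3 = (-23*1/18 + 0*(1/26))/3 = (-23/18 + 0)/3 = (⅓)*(-23/18) = -23/54 ≈ -0.42593)
X*(j + (3 + 5)*0) = -23*(17 + (3 + 5)*0)/54 = -23*(17 + 8*0)/54 = -23*(17 + 0)/54 = -23/54*17 = -391/54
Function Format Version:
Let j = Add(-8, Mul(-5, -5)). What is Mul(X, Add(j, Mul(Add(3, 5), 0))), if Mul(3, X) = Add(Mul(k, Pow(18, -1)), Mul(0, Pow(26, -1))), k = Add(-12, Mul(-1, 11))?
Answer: Rational(-391, 54) ≈ -7.2407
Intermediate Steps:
k = -23 (k = Add(-12, -11) = -23)
j = 17 (j = Add(-8, 25) = 17)
X = Rational(-23, 54) (X = Mul(Rational(1, 3), Add(Mul(-23, Pow(18, -1)), Mul(0, Pow(26, -1)))) = Mul(Rational(1, 3), Add(Mul(-23, Rational(1, 18)), Mul(0, Rational(1, 26)))) = Mul(Rational(1, 3), Add(Rational(-23, 18), 0)) = Mul(Rational(1, 3), Rational(-23, 18)) = Rational(-23, 54) ≈ -0.42593)
Mul(X, Add(j, Mul(Add(3, 5), 0))) = Mul(Rational(-23, 54), Add(17, Mul(Add(3, 5), 0))) = Mul(Rational(-23, 54), Add(17, Mul(8, 0))) = Mul(Rational(-23, 54), Add(17, 0)) = Mul(Rational(-23, 54), 17) = Rational(-391, 54)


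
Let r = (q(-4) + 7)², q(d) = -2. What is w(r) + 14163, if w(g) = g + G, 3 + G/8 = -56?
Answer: 13716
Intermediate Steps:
G = -472 (G = -24 + 8*(-56) = -24 - 448 = -472)
r = 25 (r = (-2 + 7)² = 5² = 25)
w(g) = -472 + g (w(g) = g - 472 = -472 + g)
w(r) + 14163 = (-472 + 25) + 14163 = -447 + 14163 = 13716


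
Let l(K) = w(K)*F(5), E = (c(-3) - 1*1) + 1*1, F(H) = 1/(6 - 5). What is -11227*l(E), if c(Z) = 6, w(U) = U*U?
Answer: -404172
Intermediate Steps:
w(U) = U**2
F(H) = 1 (F(H) = 1/1 = 1)
E = 6 (E = (6 - 1*1) + 1*1 = (6 - 1) + 1 = 5 + 1 = 6)
l(K) = K**2 (l(K) = K**2*1 = K**2)
-11227*l(E) = -11227*6**2 = -11227*36 = -404172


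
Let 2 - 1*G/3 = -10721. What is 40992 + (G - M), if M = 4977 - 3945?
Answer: 72129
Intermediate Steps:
G = 32169 (G = 6 - 3*(-10721) = 6 + 32163 = 32169)
M = 1032
40992 + (G - M) = 40992 + (32169 - 1*1032) = 40992 + (32169 - 1032) = 40992 + 31137 = 72129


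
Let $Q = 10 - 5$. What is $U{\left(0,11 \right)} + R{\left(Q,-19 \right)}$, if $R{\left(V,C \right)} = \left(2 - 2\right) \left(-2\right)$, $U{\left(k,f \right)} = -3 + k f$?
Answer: $-3$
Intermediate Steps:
$U{\left(k,f \right)} = -3 + f k$
$Q = 5$ ($Q = 10 - 5 = 5$)
$R{\left(V,C \right)} = 0$ ($R{\left(V,C \right)} = 0 \left(-2\right) = 0$)
$U{\left(0,11 \right)} + R{\left(Q,-19 \right)} = \left(-3 + 11 \cdot 0\right) + 0 = \left(-3 + 0\right) + 0 = -3 + 0 = -3$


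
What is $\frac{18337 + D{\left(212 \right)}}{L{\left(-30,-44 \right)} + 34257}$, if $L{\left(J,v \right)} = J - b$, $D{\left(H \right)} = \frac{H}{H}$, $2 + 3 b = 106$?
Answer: $\frac{55014}{102577} \approx 0.53632$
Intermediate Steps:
$b = \frac{104}{3}$ ($b = - \frac{2}{3} + \frac{1}{3} \cdot 106 = - \frac{2}{3} + \frac{106}{3} = \frac{104}{3} \approx 34.667$)
$D{\left(H \right)} = 1$
$L{\left(J,v \right)} = - \frac{104}{3} + J$ ($L{\left(J,v \right)} = J - \frac{104}{3} = - \frac{104}{3} + J$)
$\frac{18337 + D{\left(212 \right)}}{L{\left(-30,-44 \right)} + 34257} = \frac{18337 + 1}{\left(- \frac{104}{3} - 30\right) + 34257} = \frac{18338}{- \frac{194}{3} + 34257} = \frac{18338}{\frac{102577}{3}} = 18338 \cdot \frac{3}{102577} = \frac{55014}{102577}$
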